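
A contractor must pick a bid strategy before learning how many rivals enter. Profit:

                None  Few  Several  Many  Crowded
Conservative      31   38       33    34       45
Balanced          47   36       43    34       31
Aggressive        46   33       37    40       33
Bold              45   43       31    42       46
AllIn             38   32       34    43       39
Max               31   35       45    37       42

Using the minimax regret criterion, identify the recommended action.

Column bests: None=47, Few=43, Several=45, Many=43, Crowded=46.
Conservative regrets: 16, 5, 12, 9, 1 → max 16
Balanced regrets: 0, 7, 2, 9, 15 → max 15
Aggressive regrets: 1, 10, 8, 3, 13 → max 13
Bold regrets: 2, 0, 14, 1, 0 → max 14
AllIn regrets: 9, 11, 11, 0, 7 → max 11
Max regrets: 16, 8, 0, 6, 4 → max 16
Smallest max regret = 11 → AllIn.

AllIn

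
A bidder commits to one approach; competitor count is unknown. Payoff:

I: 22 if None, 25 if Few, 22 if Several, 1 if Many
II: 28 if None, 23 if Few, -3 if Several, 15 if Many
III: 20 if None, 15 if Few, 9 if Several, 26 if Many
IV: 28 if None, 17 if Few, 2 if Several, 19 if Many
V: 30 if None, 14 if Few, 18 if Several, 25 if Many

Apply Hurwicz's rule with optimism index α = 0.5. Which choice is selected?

V

I: 0.5·25 + 0.5·1 = 13
II: 0.5·28 + 0.5·(-3) = 12.5
III: 0.5·26 + 0.5·9 = 17.5
IV: 0.5·28 + 0.5·2 = 15
V: 0.5·30 + 0.5·14 = 22
Highest Hurwicz score = 22 → V.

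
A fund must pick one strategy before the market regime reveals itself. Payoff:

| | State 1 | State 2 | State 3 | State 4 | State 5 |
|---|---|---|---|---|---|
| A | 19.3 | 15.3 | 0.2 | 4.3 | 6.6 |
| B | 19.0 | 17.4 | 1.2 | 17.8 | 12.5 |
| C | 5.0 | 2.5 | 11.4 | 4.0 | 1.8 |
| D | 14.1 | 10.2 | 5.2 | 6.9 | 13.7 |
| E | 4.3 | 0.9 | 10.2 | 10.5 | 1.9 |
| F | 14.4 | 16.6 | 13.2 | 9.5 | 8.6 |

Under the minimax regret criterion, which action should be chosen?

F

Column bests: State 1=19.3, State 2=17.4, State 3=13.2, State 4=17.8, State 5=13.7.
A regrets: 0.0, 2.1, 13.0, 13.5, 7.1 → max 13.5
B regrets: 0.3, 0.0, 12.0, 0.0, 1.2 → max 12.0
C regrets: 14.3, 14.9, 1.8, 13.8, 11.9 → max 14.9
D regrets: 5.2, 7.2, 8.0, 10.9, 0.0 → max 10.9
E regrets: 15.0, 16.5, 3.0, 7.3, 11.8 → max 16.5
F regrets: 4.9, 0.8, 0.0, 8.3, 5.1 → max 8.3
Smallest max regret = 8.3 → F.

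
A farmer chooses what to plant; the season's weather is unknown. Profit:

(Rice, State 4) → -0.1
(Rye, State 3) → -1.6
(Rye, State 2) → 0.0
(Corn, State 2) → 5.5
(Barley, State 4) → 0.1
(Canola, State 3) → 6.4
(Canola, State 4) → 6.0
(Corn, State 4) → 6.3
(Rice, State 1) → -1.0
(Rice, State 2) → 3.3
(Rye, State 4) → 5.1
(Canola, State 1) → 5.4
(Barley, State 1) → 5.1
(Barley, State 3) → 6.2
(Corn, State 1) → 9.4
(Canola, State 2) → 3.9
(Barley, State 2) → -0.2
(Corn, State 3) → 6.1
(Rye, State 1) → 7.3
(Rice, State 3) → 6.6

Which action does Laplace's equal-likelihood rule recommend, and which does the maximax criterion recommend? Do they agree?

laplace → Corn; maximax → Corn (agree)

Row averages: Rye=2.7, Corn=6.825, Rice=2.2, Barley=2.8, Canola=5.425
Highest average = 6.825 → Corn.
Row maxima: Rye=7.3, Corn=9.4, Rice=6.6, Barley=6.2, Canola=6.4
Best best-case = 9.4 → Corn.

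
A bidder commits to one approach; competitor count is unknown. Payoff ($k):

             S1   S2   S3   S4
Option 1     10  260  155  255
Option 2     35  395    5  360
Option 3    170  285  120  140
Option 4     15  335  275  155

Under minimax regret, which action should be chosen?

Option 1

Column bests: S1=170, S2=395, S3=275, S4=360.
Option 1 regrets: 160, 135, 120, 105 → max 160
Option 2 regrets: 135, 0, 270, 0 → max 270
Option 3 regrets: 0, 110, 155, 220 → max 220
Option 4 regrets: 155, 60, 0, 205 → max 205
Smallest max regret = 160 → Option 1.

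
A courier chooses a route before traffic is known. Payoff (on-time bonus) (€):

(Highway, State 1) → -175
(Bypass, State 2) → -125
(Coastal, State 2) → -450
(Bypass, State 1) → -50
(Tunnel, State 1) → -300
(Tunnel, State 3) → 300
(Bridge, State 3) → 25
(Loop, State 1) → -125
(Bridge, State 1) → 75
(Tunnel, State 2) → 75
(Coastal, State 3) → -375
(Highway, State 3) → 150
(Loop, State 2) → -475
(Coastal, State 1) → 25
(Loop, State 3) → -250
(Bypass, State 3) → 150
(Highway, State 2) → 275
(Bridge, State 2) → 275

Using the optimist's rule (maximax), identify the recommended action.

Row maxima: Bridge=275, Coastal=25, Bypass=150, Highway=275, Loop=-125, Tunnel=300
Best best-case = 300 → Tunnel.

Tunnel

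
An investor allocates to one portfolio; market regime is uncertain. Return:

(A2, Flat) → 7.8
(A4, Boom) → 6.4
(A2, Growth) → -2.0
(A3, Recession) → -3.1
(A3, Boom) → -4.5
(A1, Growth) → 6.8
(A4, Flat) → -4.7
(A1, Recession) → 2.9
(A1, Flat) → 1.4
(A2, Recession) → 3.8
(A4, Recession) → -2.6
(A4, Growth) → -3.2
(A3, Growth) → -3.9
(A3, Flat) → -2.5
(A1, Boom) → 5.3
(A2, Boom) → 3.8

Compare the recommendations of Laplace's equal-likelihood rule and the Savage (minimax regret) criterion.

Row averages: A1=4.1, A2=3.35, A3=-3.5, A4=-1.025
Highest average = 4.1 → A1.
Column bests: Recession=3.8, Flat=7.8, Growth=6.8, Boom=6.4.
A1 regrets: 0.9, 6.4, 0.0, 1.1 → max 6.4
A2 regrets: 0.0, 0.0, 8.8, 2.6 → max 8.8
A3 regrets: 6.9, 10.3, 10.7, 10.9 → max 10.9
A4 regrets: 6.4, 12.5, 10.0, 0.0 → max 12.5
Smallest max regret = 6.4 → A1.

laplace → A1; minimax regret → A1 (agree)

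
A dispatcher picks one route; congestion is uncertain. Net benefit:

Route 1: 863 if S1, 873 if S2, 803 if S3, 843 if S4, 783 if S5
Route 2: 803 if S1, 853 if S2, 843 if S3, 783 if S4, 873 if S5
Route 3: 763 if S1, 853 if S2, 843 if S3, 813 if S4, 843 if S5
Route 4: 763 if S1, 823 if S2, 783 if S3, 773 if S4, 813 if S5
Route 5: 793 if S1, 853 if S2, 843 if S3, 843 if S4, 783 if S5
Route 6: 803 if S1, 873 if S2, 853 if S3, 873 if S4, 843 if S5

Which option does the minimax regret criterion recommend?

Route 6

Column bests: S1=863, S2=873, S3=853, S4=873, S5=873.
Route 1 regrets: 0, 0, 50, 30, 90 → max 90
Route 2 regrets: 60, 20, 10, 90, 0 → max 90
Route 3 regrets: 100, 20, 10, 60, 30 → max 100
Route 4 regrets: 100, 50, 70, 100, 60 → max 100
Route 5 regrets: 70, 20, 10, 30, 90 → max 90
Route 6 regrets: 60, 0, 0, 0, 30 → max 60
Smallest max regret = 60 → Route 6.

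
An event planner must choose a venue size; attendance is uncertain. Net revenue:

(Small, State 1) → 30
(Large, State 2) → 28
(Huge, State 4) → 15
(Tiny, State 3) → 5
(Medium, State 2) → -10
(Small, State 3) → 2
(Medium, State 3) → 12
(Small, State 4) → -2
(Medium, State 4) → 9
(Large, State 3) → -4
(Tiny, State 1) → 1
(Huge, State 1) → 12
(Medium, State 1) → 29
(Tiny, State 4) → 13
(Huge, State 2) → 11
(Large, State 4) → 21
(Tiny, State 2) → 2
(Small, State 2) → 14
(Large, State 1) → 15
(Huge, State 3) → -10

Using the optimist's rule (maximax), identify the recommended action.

Row maxima: Tiny=13, Small=30, Medium=29, Large=28, Huge=15
Best best-case = 30 → Small.

Small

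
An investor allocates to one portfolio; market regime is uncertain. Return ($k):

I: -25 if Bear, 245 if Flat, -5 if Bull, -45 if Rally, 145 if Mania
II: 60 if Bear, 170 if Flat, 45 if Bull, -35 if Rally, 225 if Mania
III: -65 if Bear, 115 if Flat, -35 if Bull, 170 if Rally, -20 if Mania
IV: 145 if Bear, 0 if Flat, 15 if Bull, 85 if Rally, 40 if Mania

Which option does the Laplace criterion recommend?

Row averages: I=63, II=93, III=33, IV=57
Highest average = 93 → II.

II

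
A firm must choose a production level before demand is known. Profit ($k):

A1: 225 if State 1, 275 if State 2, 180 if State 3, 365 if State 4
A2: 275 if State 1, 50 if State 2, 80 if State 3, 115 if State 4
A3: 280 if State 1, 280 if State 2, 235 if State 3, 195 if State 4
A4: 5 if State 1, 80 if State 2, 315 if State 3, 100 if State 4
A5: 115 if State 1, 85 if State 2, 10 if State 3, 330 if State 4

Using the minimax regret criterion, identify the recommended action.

Column bests: State 1=280, State 2=280, State 3=315, State 4=365.
A1 regrets: 55, 5, 135, 0 → max 135
A2 regrets: 5, 230, 235, 250 → max 250
A3 regrets: 0, 0, 80, 170 → max 170
A4 regrets: 275, 200, 0, 265 → max 275
A5 regrets: 165, 195, 305, 35 → max 305
Smallest max regret = 135 → A1.

A1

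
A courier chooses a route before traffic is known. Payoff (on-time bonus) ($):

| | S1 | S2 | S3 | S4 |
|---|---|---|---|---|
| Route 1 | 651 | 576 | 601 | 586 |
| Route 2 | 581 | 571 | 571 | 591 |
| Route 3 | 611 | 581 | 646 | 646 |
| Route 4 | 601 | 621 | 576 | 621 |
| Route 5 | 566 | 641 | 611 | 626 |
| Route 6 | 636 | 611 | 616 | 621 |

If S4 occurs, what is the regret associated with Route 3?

0

Best payoff under S4 is 646.
Regret = 646 − 646 = 0.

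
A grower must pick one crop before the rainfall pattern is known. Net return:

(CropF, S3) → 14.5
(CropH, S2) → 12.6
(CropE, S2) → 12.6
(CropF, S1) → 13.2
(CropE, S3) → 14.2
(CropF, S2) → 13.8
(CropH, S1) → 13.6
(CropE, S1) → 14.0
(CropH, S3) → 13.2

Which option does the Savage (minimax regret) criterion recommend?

Column bests: S1=14.0, S2=13.8, S3=14.5.
CropE regrets: 0.0, 1.2, 0.3 → max 1.2
CropH regrets: 0.4, 1.2, 1.3 → max 1.3
CropF regrets: 0.8, 0.0, 0.0 → max 0.8
Smallest max regret = 0.8 → CropF.

CropF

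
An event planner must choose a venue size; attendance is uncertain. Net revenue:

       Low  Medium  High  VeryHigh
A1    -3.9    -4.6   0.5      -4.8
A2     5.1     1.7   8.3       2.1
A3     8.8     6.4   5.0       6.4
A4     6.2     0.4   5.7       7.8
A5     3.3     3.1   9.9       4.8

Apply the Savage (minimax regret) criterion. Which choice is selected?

Column bests: Low=8.8, Medium=6.4, High=9.9, VeryHigh=7.8.
A1 regrets: 12.7, 11.0, 9.4, 12.6 → max 12.7
A2 regrets: 3.7, 4.7, 1.6, 5.7 → max 5.7
A3 regrets: 0.0, 0.0, 4.9, 1.4 → max 4.9
A4 regrets: 2.6, 6.0, 4.2, 0.0 → max 6.0
A5 regrets: 5.5, 3.3, 0.0, 3.0 → max 5.5
Smallest max regret = 4.9 → A3.

A3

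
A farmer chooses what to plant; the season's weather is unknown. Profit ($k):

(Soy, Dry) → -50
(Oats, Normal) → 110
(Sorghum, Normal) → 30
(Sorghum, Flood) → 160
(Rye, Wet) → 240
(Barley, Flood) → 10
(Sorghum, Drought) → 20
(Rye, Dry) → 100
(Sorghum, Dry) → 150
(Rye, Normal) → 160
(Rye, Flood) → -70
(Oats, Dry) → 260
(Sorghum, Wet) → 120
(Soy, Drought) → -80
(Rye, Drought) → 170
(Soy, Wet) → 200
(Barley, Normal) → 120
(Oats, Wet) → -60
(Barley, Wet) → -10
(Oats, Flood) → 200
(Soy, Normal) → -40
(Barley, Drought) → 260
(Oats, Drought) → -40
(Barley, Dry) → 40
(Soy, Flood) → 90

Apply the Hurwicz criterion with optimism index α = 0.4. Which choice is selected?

Barley: 0.4·260 + 0.6·(-10) = 98
Oats: 0.4·260 + 0.6·(-60) = 68
Soy: 0.4·200 + 0.6·(-80) = 32
Sorghum: 0.4·160 + 0.6·20 = 76
Rye: 0.4·240 + 0.6·(-70) = 54
Highest Hurwicz score = 98 → Barley.

Barley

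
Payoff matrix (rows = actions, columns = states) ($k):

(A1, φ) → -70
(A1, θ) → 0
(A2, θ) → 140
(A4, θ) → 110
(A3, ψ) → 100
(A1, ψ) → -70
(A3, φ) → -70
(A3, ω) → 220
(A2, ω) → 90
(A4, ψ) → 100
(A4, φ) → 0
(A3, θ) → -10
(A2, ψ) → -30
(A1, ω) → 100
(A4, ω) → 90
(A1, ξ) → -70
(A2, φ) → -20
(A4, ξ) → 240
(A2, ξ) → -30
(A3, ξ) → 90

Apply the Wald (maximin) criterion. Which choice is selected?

A4

Row minima: A1=-70, A2=-30, A3=-70, A4=0
Best worst-case = 0 → A4.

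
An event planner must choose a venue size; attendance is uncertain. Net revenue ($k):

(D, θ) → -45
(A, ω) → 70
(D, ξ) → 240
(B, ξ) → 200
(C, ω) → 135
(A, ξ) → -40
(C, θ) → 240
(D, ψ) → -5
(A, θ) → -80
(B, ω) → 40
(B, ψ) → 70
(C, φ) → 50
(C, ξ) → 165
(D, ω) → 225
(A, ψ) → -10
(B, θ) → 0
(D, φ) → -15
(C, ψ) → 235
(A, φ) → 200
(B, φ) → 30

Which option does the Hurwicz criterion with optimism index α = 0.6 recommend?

C

A: 0.6·200 + 0.4·(-80) = 88
B: 0.6·200 + 0.4·0 = 120
C: 0.6·240 + 0.4·50 = 164
D: 0.6·240 + 0.4·(-45) = 126
Highest Hurwicz score = 164 → C.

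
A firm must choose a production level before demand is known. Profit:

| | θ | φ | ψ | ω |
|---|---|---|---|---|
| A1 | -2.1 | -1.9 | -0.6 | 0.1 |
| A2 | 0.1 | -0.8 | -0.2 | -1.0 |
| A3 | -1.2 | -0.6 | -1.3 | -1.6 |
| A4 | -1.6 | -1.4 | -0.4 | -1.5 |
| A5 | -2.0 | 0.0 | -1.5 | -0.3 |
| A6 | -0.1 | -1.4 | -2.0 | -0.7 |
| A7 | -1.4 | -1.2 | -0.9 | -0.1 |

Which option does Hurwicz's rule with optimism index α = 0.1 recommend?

A2

A1: 0.1·0.1 + 0.9·(-2.1) = -1.88
A2: 0.1·0.1 + 0.9·(-1.0) = -0.89
A3: 0.1·(-0.6) + 0.9·(-1.6) = -1.5
A4: 0.1·(-0.4) + 0.9·(-1.6) = -1.48
A5: 0.1·0.0 + 0.9·(-2.0) = -1.8
A6: 0.1·(-0.1) + 0.9·(-2.0) = -1.81
A7: 0.1·(-0.1) + 0.9·(-1.4) = -1.27
Highest Hurwicz score = -0.89 → A2.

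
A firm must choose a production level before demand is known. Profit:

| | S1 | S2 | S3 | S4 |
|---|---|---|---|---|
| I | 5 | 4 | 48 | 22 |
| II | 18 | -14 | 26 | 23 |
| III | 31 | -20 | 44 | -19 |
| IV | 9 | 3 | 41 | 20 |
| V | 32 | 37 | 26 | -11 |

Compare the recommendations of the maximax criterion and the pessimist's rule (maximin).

Row maxima: I=48, II=26, III=44, IV=41, V=37
Best best-case = 48 → I.
Row minima: I=4, II=-14, III=-20, IV=3, V=-11
Best worst-case = 4 → I.

maximax → I; maximin → I (agree)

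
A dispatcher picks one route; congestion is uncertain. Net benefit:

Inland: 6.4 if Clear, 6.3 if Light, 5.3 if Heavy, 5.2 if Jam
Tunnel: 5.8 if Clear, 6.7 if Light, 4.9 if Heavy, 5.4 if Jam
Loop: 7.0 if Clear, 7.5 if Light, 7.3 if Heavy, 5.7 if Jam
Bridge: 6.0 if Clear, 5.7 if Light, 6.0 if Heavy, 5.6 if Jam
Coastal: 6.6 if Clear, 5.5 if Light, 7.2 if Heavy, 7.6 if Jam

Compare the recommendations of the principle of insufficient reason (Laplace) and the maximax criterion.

laplace → Loop; maximax → Coastal (disagree)

Row averages: Inland=5.8, Tunnel=5.7, Loop=6.875, Bridge=5.825, Coastal=6.725
Highest average = 6.875 → Loop.
Row maxima: Inland=6.4, Tunnel=6.7, Loop=7.5, Bridge=6.0, Coastal=7.6
Best best-case = 7.6 → Coastal.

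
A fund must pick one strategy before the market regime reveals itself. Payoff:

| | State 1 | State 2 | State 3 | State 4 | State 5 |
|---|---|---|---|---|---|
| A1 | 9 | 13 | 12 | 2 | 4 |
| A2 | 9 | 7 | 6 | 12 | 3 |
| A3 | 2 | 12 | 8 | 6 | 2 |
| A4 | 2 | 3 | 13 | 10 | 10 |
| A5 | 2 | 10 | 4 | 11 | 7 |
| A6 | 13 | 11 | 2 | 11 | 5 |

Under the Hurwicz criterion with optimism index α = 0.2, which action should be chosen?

A2

A1: 0.2·13 + 0.8·2 = 4.2
A2: 0.2·12 + 0.8·3 = 4.8
A3: 0.2·12 + 0.8·2 = 4
A4: 0.2·13 + 0.8·2 = 4.2
A5: 0.2·11 + 0.8·2 = 3.8
A6: 0.2·13 + 0.8·2 = 4.2
Highest Hurwicz score = 4.8 → A2.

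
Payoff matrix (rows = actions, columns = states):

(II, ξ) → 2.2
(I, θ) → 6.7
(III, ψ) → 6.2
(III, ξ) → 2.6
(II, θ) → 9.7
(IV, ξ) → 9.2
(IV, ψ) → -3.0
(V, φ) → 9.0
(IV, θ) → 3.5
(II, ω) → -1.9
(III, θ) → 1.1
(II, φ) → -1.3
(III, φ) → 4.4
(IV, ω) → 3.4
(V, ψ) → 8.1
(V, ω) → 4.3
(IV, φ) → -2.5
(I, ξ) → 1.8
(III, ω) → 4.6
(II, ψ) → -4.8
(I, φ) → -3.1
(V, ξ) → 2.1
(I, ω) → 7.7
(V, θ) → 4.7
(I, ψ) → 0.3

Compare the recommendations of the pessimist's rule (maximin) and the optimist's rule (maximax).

Row minima: I=-3.1, II=-4.8, III=1.1, IV=-3.0, V=2.1
Best worst-case = 2.1 → V.
Row maxima: I=7.7, II=9.7, III=6.2, IV=9.2, V=9.0
Best best-case = 9.7 → II.

maximin → V; maximax → II (disagree)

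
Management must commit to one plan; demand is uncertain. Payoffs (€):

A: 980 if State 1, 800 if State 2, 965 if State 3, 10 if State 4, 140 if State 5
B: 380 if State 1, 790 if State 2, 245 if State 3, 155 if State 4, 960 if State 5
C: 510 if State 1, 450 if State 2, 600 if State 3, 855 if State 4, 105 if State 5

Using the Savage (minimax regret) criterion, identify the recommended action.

B

Column bests: State 1=980, State 2=800, State 3=965, State 4=855, State 5=960.
A regrets: 0, 0, 0, 845, 820 → max 845
B regrets: 600, 10, 720, 700, 0 → max 720
C regrets: 470, 350, 365, 0, 855 → max 855
Smallest max regret = 720 → B.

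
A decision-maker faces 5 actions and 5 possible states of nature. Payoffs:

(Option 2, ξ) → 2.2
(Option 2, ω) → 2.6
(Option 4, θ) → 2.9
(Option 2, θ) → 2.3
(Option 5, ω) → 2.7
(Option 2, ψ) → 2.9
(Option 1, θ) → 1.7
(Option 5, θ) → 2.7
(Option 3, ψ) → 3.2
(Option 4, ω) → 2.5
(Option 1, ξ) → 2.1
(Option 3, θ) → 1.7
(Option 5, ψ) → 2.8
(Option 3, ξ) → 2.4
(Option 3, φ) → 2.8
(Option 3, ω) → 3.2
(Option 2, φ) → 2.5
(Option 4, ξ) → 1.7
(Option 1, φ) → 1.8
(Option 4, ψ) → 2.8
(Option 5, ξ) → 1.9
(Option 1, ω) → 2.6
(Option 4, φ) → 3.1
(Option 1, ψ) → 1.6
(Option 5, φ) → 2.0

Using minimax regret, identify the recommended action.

Column bests: θ=2.9, φ=3.1, ψ=3.2, ω=3.2, ξ=2.4.
Option 1 regrets: 1.2, 1.3, 1.6, 0.6, 0.3 → max 1.6
Option 2 regrets: 0.6, 0.6, 0.3, 0.6, 0.2 → max 0.6
Option 3 regrets: 1.2, 0.3, 0.0, 0.0, 0.0 → max 1.2
Option 4 regrets: 0.0, 0.0, 0.4, 0.7, 0.7 → max 0.7
Option 5 regrets: 0.2, 1.1, 0.4, 0.5, 0.5 → max 1.1
Smallest max regret = 0.6 → Option 2.

Option 2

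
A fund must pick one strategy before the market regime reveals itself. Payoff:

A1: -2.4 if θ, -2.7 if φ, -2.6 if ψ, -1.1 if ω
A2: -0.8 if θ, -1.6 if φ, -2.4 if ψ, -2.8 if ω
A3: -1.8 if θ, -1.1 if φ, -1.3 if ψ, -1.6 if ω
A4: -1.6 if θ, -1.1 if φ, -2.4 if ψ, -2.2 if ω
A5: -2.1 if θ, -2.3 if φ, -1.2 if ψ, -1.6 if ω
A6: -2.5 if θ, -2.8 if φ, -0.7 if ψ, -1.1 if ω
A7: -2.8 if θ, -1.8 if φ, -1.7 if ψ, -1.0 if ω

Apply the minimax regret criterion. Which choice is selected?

A3

Column bests: θ=-0.8, φ=-1.1, ψ=-0.7, ω=-1.0.
A1 regrets: 1.6, 1.6, 1.9, 0.1 → max 1.9
A2 regrets: 0.0, 0.5, 1.7, 1.8 → max 1.8
A3 regrets: 1.0, 0.0, 0.6, 0.6 → max 1.0
A4 regrets: 0.8, 0.0, 1.7, 1.2 → max 1.7
A5 regrets: 1.3, 1.2, 0.5, 0.6 → max 1.3
A6 regrets: 1.7, 1.7, 0.0, 0.1 → max 1.7
A7 regrets: 2.0, 0.7, 1.0, 0.0 → max 2.0
Smallest max regret = 1.0 → A3.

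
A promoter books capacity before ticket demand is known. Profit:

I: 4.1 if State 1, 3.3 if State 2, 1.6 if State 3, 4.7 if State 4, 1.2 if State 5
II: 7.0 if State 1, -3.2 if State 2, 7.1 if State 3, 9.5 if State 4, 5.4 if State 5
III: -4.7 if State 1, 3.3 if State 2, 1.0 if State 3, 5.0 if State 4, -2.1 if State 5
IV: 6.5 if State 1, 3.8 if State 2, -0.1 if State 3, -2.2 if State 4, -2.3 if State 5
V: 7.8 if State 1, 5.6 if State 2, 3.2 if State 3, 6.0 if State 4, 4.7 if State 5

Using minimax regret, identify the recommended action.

V

Column bests: State 1=7.8, State 2=5.6, State 3=7.1, State 4=9.5, State 5=5.4.
I regrets: 3.7, 2.3, 5.5, 4.8, 4.2 → max 5.5
II regrets: 0.8, 8.8, 0.0, 0.0, 0.0 → max 8.8
III regrets: 12.5, 2.3, 6.1, 4.5, 7.5 → max 12.5
IV regrets: 1.3, 1.8, 7.2, 11.7, 7.7 → max 11.7
V regrets: 0.0, 0.0, 3.9, 3.5, 0.7 → max 3.9
Smallest max regret = 3.9 → V.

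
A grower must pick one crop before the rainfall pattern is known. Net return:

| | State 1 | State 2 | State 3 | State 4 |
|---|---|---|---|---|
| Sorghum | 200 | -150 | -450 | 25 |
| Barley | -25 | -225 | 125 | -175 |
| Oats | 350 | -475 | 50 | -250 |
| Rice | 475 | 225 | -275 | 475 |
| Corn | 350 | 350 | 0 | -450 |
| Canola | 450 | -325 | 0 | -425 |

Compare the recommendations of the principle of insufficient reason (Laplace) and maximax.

Row averages: Sorghum=-93.75, Barley=-75, Oats=-81.25, Rice=225, Corn=62.5, Canola=-75
Highest average = 225 → Rice.
Row maxima: Sorghum=200, Barley=125, Oats=350, Rice=475, Corn=350, Canola=450
Best best-case = 475 → Rice.

laplace → Rice; maximax → Rice (agree)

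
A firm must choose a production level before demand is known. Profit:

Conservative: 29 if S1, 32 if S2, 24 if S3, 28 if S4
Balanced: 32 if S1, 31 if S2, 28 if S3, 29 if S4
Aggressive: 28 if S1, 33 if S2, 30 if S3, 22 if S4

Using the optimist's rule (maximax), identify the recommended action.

Aggressive

Row maxima: Conservative=32, Balanced=32, Aggressive=33
Best best-case = 33 → Aggressive.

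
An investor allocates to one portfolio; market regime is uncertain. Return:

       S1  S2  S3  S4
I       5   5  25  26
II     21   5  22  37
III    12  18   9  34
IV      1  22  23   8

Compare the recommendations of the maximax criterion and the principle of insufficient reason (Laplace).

Row maxima: I=26, II=37, III=34, IV=23
Best best-case = 37 → II.
Row averages: I=15.25, II=21.25, III=18.25, IV=13.5
Highest average = 21.25 → II.

maximax → II; laplace → II (agree)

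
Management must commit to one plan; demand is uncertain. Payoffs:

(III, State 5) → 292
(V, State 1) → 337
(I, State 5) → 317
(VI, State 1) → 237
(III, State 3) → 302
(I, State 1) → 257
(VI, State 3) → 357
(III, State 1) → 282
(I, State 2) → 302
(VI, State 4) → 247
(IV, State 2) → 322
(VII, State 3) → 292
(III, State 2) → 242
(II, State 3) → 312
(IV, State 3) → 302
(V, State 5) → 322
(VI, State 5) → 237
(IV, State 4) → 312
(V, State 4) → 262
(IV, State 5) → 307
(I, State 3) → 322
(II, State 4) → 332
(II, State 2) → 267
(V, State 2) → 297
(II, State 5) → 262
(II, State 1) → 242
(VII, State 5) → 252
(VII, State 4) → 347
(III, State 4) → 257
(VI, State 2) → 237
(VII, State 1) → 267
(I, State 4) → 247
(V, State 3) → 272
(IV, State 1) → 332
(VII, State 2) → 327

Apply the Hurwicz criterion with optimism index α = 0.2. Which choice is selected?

I: 0.2·322 + 0.8·247 = 262
II: 0.2·332 + 0.8·242 = 260
III: 0.2·302 + 0.8·242 = 254
IV: 0.2·332 + 0.8·302 = 308
V: 0.2·337 + 0.8·262 = 277
VI: 0.2·357 + 0.8·237 = 261
VII: 0.2·347 + 0.8·252 = 271
Highest Hurwicz score = 308 → IV.

IV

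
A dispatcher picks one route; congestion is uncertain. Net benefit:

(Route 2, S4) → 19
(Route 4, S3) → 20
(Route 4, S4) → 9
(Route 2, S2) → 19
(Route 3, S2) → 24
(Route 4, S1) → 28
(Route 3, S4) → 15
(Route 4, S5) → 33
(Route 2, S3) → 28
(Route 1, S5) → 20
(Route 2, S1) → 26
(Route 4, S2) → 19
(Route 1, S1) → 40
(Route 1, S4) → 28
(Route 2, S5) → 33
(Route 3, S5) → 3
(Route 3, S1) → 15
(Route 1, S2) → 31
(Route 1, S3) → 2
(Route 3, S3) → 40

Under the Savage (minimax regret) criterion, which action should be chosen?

Route 2

Column bests: S1=40, S2=31, S3=40, S4=28, S5=33.
Route 1 regrets: 0, 0, 38, 0, 13 → max 38
Route 2 regrets: 14, 12, 12, 9, 0 → max 14
Route 3 regrets: 25, 7, 0, 13, 30 → max 30
Route 4 regrets: 12, 12, 20, 19, 0 → max 20
Smallest max regret = 14 → Route 2.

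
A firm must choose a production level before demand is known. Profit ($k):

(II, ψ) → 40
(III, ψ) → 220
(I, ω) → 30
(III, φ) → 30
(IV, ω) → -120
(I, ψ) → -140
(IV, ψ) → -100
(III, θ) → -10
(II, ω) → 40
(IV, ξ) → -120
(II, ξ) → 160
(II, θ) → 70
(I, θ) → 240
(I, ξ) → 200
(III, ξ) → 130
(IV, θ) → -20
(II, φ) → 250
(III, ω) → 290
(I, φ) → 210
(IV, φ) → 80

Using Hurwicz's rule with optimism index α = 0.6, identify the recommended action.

III

I: 0.6·240 + 0.4·(-140) = 88
II: 0.6·250 + 0.4·40 = 166
III: 0.6·290 + 0.4·(-10) = 170
IV: 0.6·80 + 0.4·(-120) = 0
Highest Hurwicz score = 170 → III.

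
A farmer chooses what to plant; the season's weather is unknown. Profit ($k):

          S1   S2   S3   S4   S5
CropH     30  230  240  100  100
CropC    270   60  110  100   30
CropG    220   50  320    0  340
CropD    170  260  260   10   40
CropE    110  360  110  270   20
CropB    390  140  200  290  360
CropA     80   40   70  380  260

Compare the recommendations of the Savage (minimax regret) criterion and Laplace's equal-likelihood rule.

minimax regret → CropB; laplace → CropB (agree)

Column bests: S1=390, S2=360, S3=320, S4=380, S5=360.
CropH regrets: 360, 130, 80, 280, 260 → max 360
CropC regrets: 120, 300, 210, 280, 330 → max 330
CropG regrets: 170, 310, 0, 380, 20 → max 380
CropD regrets: 220, 100, 60, 370, 320 → max 370
CropE regrets: 280, 0, 210, 110, 340 → max 340
CropB regrets: 0, 220, 120, 90, 0 → max 220
CropA regrets: 310, 320, 250, 0, 100 → max 320
Smallest max regret = 220 → CropB.
Row averages: CropH=140, CropC=114, CropG=186, CropD=148, CropE=174, CropB=276, CropA=166
Highest average = 276 → CropB.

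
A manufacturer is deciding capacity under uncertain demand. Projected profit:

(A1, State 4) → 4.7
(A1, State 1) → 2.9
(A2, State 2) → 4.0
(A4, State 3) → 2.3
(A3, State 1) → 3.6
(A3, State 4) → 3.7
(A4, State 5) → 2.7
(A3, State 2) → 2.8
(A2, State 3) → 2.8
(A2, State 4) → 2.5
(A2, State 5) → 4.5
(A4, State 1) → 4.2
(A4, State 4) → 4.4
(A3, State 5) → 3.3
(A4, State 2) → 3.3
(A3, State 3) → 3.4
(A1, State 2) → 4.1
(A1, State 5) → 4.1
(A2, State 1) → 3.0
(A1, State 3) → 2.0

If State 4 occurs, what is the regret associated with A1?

0.0

Best payoff under State 4 is 4.7.
Regret = 4.7 − 4.7 = 0.0.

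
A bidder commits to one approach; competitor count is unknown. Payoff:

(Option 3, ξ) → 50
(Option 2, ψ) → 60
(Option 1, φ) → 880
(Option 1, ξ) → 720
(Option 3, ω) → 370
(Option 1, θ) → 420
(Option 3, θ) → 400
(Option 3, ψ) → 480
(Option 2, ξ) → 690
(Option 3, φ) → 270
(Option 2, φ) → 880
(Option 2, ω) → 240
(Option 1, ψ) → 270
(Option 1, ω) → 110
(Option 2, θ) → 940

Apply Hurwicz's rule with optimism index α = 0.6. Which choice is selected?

Option 1: 0.6·880 + 0.4·110 = 572
Option 2: 0.6·940 + 0.4·60 = 588
Option 3: 0.6·480 + 0.4·50 = 308
Highest Hurwicz score = 588 → Option 2.

Option 2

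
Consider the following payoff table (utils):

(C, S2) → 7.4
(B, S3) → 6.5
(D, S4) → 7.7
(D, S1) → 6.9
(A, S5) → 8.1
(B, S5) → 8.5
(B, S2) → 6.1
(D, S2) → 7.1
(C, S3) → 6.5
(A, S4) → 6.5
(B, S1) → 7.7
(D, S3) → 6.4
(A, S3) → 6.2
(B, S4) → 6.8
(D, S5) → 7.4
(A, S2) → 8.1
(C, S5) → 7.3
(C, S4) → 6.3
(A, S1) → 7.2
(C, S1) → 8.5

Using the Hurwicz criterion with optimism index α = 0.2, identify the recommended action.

C

A: 0.2·8.1 + 0.8·6.2 = 6.58
B: 0.2·8.5 + 0.8·6.1 = 6.58
C: 0.2·8.5 + 0.8·6.3 = 6.74
D: 0.2·7.7 + 0.8·6.4 = 6.66
Highest Hurwicz score = 6.74 → C.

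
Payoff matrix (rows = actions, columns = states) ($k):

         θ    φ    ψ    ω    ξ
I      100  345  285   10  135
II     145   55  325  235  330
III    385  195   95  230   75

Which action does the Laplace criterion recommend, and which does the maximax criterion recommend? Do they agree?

Row averages: I=175, II=218, III=196
Highest average = 218 → II.
Row maxima: I=345, II=330, III=385
Best best-case = 385 → III.

laplace → II; maximax → III (disagree)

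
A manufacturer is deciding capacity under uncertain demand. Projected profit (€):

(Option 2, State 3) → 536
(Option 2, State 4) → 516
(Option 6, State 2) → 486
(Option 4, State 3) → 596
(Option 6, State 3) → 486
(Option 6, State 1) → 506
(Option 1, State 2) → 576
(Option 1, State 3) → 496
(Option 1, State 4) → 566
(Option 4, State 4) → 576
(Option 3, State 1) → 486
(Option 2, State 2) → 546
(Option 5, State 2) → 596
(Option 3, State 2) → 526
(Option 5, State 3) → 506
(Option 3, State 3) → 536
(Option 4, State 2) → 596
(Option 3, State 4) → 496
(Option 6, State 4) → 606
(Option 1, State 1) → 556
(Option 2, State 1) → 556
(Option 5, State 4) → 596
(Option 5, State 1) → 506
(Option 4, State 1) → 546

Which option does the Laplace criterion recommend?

Option 4

Row averages: Option 1=548.5, Option 2=538.5, Option 3=511, Option 4=578.5, Option 5=551, Option 6=521
Highest average = 578.5 → Option 4.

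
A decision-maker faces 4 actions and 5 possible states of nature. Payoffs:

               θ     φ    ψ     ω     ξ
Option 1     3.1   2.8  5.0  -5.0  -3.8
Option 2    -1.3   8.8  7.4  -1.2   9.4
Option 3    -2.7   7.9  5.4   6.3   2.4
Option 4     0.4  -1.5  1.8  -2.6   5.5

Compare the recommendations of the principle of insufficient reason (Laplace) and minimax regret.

Row averages: Option 1=0.42, Option 2=4.62, Option 3=3.86, Option 4=0.72
Highest average = 4.62 → Option 2.
Column bests: θ=3.1, φ=8.8, ψ=7.4, ω=6.3, ξ=9.4.
Option 1 regrets: 0.0, 6.0, 2.4, 11.3, 13.2 → max 13.2
Option 2 regrets: 4.4, 0.0, 0.0, 7.5, 0.0 → max 7.5
Option 3 regrets: 5.8, 0.9, 2.0, 0.0, 7.0 → max 7.0
Option 4 regrets: 2.7, 10.3, 5.6, 8.9, 3.9 → max 10.3
Smallest max regret = 7.0 → Option 3.

laplace → Option 2; minimax regret → Option 3 (disagree)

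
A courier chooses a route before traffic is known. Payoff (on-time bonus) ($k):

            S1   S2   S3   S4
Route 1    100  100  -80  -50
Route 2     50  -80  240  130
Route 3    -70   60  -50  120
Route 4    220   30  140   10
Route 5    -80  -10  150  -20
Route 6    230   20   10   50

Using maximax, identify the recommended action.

Route 2

Row maxima: Route 1=100, Route 2=240, Route 3=120, Route 4=220, Route 5=150, Route 6=230
Best best-case = 240 → Route 2.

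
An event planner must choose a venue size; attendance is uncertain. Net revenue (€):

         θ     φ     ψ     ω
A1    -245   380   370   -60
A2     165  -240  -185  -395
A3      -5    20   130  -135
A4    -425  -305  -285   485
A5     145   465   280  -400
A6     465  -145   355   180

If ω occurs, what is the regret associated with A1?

545

Best payoff under ω is 485.
Regret = 485 − (-60) = 545.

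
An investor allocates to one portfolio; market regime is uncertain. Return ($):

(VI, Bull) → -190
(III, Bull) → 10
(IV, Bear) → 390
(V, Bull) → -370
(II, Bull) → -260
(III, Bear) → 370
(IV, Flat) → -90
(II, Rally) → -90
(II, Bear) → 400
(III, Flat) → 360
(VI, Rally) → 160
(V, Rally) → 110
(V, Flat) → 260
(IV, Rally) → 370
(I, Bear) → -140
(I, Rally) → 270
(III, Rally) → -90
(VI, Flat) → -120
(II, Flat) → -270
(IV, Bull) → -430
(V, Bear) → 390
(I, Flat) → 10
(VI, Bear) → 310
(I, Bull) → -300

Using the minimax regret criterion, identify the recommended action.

V

Column bests: Bear=400, Flat=360, Bull=10, Rally=370.
I regrets: 540, 350, 310, 100 → max 540
II regrets: 0, 630, 270, 460 → max 630
III regrets: 30, 0, 0, 460 → max 460
IV regrets: 10, 450, 440, 0 → max 450
V regrets: 10, 100, 380, 260 → max 380
VI regrets: 90, 480, 200, 210 → max 480
Smallest max regret = 380 → V.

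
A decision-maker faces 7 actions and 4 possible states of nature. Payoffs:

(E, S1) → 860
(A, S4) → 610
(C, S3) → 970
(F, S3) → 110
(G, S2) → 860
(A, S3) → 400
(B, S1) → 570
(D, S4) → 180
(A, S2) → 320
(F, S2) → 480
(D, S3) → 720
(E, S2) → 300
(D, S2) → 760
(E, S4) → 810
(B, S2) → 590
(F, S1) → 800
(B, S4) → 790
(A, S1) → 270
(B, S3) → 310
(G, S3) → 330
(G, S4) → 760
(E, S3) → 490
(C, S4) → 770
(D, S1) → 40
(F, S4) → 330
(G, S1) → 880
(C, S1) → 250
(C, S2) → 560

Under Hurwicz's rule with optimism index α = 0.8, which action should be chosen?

A: 0.8·610 + 0.2·270 = 542
B: 0.8·790 + 0.2·310 = 694
C: 0.8·970 + 0.2·250 = 826
D: 0.8·760 + 0.2·40 = 616
E: 0.8·860 + 0.2·300 = 748
F: 0.8·800 + 0.2·110 = 662
G: 0.8·880 + 0.2·330 = 770
Highest Hurwicz score = 826 → C.

C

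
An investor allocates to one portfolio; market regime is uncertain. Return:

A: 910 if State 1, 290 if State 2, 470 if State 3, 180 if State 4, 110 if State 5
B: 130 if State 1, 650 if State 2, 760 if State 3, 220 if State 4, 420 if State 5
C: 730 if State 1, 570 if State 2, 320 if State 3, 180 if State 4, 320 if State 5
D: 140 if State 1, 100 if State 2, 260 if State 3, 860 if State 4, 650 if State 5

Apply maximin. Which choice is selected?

C

Row minima: A=110, B=130, C=180, D=100
Best worst-case = 180 → C.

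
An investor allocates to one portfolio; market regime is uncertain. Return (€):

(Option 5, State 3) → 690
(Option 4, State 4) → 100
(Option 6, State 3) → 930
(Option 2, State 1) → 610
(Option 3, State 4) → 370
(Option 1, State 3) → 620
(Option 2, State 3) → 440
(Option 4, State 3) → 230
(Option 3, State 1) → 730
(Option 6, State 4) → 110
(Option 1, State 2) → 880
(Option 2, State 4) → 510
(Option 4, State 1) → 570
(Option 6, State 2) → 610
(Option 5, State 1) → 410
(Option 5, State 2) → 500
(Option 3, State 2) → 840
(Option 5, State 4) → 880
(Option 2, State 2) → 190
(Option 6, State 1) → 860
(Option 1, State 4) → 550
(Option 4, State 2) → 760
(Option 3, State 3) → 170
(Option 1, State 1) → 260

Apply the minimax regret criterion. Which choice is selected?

Option 5

Column bests: State 1=860, State 2=880, State 3=930, State 4=880.
Option 1 regrets: 600, 0, 310, 330 → max 600
Option 2 regrets: 250, 690, 490, 370 → max 690
Option 3 regrets: 130, 40, 760, 510 → max 760
Option 4 regrets: 290, 120, 700, 780 → max 780
Option 5 regrets: 450, 380, 240, 0 → max 450
Option 6 regrets: 0, 270, 0, 770 → max 770
Smallest max regret = 450 → Option 5.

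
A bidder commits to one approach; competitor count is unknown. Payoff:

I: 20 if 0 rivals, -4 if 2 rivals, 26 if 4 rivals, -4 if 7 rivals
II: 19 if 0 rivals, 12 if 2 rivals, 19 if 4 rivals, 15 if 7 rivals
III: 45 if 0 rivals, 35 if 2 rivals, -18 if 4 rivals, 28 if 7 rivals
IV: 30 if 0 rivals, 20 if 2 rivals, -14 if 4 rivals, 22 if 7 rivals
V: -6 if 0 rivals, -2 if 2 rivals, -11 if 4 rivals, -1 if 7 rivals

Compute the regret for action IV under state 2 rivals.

Best payoff under 2 rivals is 35.
Regret = 35 − 20 = 15.

15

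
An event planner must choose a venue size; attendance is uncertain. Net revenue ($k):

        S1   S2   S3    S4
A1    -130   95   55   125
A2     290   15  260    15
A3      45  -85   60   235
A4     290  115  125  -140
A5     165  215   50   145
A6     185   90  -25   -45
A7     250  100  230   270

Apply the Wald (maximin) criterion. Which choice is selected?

Row minima: A1=-130, A2=15, A3=-85, A4=-140, A5=50, A6=-45, A7=100
Best worst-case = 100 → A7.

A7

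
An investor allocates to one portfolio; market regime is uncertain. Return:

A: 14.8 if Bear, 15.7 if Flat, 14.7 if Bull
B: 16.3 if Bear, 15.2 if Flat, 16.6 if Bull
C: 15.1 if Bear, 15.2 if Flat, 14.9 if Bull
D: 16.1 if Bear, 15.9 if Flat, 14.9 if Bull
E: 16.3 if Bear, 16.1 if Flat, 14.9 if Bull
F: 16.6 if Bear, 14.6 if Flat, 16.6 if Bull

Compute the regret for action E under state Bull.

1.7

Best payoff under Bull is 16.6.
Regret = 16.6 − 14.9 = 1.7.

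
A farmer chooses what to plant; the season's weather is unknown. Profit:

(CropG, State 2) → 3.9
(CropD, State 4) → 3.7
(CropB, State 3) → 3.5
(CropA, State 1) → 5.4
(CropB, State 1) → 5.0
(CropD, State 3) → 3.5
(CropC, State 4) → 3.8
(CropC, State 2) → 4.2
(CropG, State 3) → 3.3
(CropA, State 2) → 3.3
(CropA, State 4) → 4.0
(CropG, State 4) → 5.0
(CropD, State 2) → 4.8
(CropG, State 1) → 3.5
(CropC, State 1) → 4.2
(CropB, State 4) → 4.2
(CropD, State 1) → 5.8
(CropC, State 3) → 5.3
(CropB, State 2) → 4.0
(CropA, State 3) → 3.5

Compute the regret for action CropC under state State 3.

0.0

Best payoff under State 3 is 5.3.
Regret = 5.3 − 5.3 = 0.0.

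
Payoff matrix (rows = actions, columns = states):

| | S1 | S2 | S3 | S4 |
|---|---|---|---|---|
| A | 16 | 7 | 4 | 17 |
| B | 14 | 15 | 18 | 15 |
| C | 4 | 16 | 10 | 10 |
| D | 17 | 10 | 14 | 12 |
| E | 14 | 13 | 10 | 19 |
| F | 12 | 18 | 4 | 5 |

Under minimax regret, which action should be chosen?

B

Column bests: S1=17, S2=18, S3=18, S4=19.
A regrets: 1, 11, 14, 2 → max 14
B regrets: 3, 3, 0, 4 → max 4
C regrets: 13, 2, 8, 9 → max 13
D regrets: 0, 8, 4, 7 → max 8
E regrets: 3, 5, 8, 0 → max 8
F regrets: 5, 0, 14, 14 → max 14
Smallest max regret = 4 → B.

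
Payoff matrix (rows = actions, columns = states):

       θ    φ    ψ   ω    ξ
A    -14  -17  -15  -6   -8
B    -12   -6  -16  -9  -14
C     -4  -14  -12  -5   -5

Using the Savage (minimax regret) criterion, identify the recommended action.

Column bests: θ=-4, φ=-6, ψ=-12, ω=-5, ξ=-5.
A regrets: 10, 11, 3, 1, 3 → max 11
B regrets: 8, 0, 4, 4, 9 → max 9
C regrets: 0, 8, 0, 0, 0 → max 8
Smallest max regret = 8 → C.

C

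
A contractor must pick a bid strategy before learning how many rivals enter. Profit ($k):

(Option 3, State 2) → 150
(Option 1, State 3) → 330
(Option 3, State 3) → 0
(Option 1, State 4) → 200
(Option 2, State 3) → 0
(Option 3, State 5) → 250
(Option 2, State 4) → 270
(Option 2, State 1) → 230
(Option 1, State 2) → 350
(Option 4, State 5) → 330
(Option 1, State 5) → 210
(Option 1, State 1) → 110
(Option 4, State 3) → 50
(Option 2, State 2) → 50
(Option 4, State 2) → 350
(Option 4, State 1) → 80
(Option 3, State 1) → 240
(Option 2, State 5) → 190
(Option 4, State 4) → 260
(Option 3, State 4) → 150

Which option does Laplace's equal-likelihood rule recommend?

Option 1

Row averages: Option 1=240, Option 2=148, Option 3=158, Option 4=214
Highest average = 240 → Option 1.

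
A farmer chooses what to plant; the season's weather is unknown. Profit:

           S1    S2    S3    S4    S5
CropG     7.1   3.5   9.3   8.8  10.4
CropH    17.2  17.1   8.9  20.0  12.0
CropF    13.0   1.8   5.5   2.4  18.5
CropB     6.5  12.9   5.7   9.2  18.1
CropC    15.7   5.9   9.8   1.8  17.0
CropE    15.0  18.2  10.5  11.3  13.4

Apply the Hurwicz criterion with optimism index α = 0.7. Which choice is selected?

CropG: 0.7·10.4 + 0.3·3.5 = 8.33
CropH: 0.7·20.0 + 0.3·8.9 = 16.67
CropF: 0.7·18.5 + 0.3·1.8 = 13.49
CropB: 0.7·18.1 + 0.3·5.7 = 14.38
CropC: 0.7·17.0 + 0.3·1.8 = 12.44
CropE: 0.7·18.2 + 0.3·10.5 = 15.89
Highest Hurwicz score = 16.67 → CropH.

CropH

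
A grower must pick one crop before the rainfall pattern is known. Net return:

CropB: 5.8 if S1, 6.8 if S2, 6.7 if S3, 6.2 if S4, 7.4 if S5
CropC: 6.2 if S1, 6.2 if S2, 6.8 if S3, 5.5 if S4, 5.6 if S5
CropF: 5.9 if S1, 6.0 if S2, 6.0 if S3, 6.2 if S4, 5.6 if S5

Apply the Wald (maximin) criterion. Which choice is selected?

CropB

Row minima: CropB=5.8, CropC=5.5, CropF=5.6
Best worst-case = 5.8 → CropB.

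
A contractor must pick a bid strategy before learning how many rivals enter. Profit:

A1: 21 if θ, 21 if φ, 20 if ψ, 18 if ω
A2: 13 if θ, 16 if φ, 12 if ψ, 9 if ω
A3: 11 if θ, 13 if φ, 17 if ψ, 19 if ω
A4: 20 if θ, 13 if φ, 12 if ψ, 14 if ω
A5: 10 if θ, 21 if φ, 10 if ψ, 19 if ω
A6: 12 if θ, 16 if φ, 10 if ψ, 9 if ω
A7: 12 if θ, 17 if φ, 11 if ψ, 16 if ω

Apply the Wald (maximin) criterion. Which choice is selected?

Row minima: A1=18, A2=9, A3=11, A4=12, A5=10, A6=9, A7=11
Best worst-case = 18 → A1.

A1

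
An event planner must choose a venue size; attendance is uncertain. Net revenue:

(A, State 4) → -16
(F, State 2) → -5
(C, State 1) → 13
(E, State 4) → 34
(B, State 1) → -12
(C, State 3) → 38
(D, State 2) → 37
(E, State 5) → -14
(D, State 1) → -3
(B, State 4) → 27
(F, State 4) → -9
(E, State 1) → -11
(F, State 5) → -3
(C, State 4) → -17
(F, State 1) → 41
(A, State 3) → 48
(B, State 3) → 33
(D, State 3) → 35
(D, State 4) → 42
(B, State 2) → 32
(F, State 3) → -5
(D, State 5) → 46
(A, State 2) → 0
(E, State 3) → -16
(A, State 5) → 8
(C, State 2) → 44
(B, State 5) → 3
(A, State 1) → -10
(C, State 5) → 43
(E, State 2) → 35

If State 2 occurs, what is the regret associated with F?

Best payoff under State 2 is 44.
Regret = 44 − (-5) = 49.

49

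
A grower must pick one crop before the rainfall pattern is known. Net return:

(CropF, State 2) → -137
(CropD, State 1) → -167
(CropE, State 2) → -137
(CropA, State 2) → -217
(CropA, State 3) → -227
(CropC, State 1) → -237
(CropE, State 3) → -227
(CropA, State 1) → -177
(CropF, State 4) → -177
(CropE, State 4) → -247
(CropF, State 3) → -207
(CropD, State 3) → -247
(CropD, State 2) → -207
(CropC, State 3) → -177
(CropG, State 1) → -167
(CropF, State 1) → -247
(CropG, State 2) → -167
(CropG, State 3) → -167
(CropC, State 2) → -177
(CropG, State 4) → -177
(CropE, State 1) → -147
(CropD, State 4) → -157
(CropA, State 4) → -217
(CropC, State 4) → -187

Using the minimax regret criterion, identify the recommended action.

Column bests: State 1=-147, State 2=-137, State 3=-167, State 4=-157.
CropF regrets: 100, 0, 40, 20 → max 100
CropG regrets: 20, 30, 0, 20 → max 30
CropE regrets: 0, 0, 60, 90 → max 90
CropC regrets: 90, 40, 10, 30 → max 90
CropD regrets: 20, 70, 80, 0 → max 80
CropA regrets: 30, 80, 60, 60 → max 80
Smallest max regret = 30 → CropG.

CropG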